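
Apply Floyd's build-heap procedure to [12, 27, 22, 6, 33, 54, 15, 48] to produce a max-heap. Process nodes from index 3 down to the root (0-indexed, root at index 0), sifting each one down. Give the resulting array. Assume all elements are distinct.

sift down from index 3:
  6 vs only child 48 at index 7, swap → [12, 27, 22, 48, 33, 54, 15, 6]
sift down from index 2:
  22 vs larger child 54 at index 5, swap → [12, 27, 54, 48, 33, 22, 15, 6]
sift down from index 1:
  27 vs larger child 48 at index 3, swap → [12, 48, 54, 27, 33, 22, 15, 6]
sift down from index 0:
  12 vs larger child 54 at index 2, swap → [54, 48, 12, 27, 33, 22, 15, 6]
  12 vs larger child 22 at index 5, swap → [54, 48, 22, 27, 33, 12, 15, 6]

[54, 48, 22, 27, 33, 12, 15, 6]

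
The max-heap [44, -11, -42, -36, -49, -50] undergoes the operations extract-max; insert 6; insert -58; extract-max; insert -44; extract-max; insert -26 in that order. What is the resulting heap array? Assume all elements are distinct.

[-26, -44, -36, -50, -49, -58, -42]

extract-max → returns 44:
  remove root 44; move last element -50 to root → [-50, -11, -42, -36, -49]
  -50 vs larger child -11 at index 1, swap → [-11, -50, -42, -36, -49]
  -50 vs larger child -36 at index 3, swap → [-11, -36, -42, -50, -49]
insert 6:
  append 6 at index 5 → [-11, -36, -42, -50, -49, 6]
  6 > parent -42 at index 2, swap → [-11, -36, 6, -50, -49, -42]
  6 > parent -11 at index 0, swap → [6, -36, -11, -50, -49, -42]
insert -58:
  append -58 at index 6 → [6, -36, -11, -50, -49, -42, -58] (no swap needed)
extract-max → returns 6:
  remove root 6; move last element -58 to root → [-58, -36, -11, -50, -49, -42]
  -58 vs larger child -11 at index 2, swap → [-11, -36, -58, -50, -49, -42]
  -58 vs only child -42 at index 5, swap → [-11, -36, -42, -50, -49, -58]
insert -44:
  append -44 at index 6 → [-11, -36, -42, -50, -49, -58, -44] (no swap needed)
extract-max → returns -11:
  remove root -11; move last element -44 to root → [-44, -36, -42, -50, -49, -58]
  -44 vs larger child -36 at index 1, swap → [-36, -44, -42, -50, -49, -58]
insert -26:
  append -26 at index 6 → [-36, -44, -42, -50, -49, -58, -26]
  -26 > parent -42 at index 2, swap → [-36, -44, -26, -50, -49, -58, -42]
  -26 > parent -36 at index 0, swap → [-26, -44, -36, -50, -49, -58, -42]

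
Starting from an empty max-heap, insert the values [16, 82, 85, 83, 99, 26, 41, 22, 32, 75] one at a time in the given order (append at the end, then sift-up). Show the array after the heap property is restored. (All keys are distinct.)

[99, 85, 82, 32, 83, 26, 41, 16, 22, 75]

Insert 16:
  append 16 at index 0 → [16] (no swap needed)
Insert 82:
  append 82 at index 1 → [16, 82]
  82 > parent 16 at index 0, swap → [82, 16]
Insert 85:
  append 85 at index 2 → [82, 16, 85]
  85 > parent 82 at index 0, swap → [85, 16, 82]
Insert 83:
  append 83 at index 3 → [85, 16, 82, 83]
  83 > parent 16 at index 1, swap → [85, 83, 82, 16]
Insert 99:
  append 99 at index 4 → [85, 83, 82, 16, 99]
  99 > parent 83 at index 1, swap → [85, 99, 82, 16, 83]
  99 > parent 85 at index 0, swap → [99, 85, 82, 16, 83]
Insert 26:
  append 26 at index 5 → [99, 85, 82, 16, 83, 26] (no swap needed)
Insert 41:
  append 41 at index 6 → [99, 85, 82, 16, 83, 26, 41] (no swap needed)
Insert 22:
  append 22 at index 7 → [99, 85, 82, 16, 83, 26, 41, 22]
  22 > parent 16 at index 3, swap → [99, 85, 82, 22, 83, 26, 41, 16]
Insert 32:
  append 32 at index 8 → [99, 85, 82, 22, 83, 26, 41, 16, 32]
  32 > parent 22 at index 3, swap → [99, 85, 82, 32, 83, 26, 41, 16, 22]
Insert 75:
  append 75 at index 9 → [99, 85, 82, 32, 83, 26, 41, 16, 22, 75] (no swap needed)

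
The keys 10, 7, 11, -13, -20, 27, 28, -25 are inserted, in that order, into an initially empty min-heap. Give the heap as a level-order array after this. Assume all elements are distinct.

[-25, -20, 11, -13, 7, 27, 28, 10]

Insert 10:
  append 10 at index 0 → [10] (no swap needed)
Insert 7:
  append 7 at index 1 → [10, 7]
  7 < parent 10 at index 0, swap → [7, 10]
Insert 11:
  append 11 at index 2 → [7, 10, 11] (no swap needed)
Insert -13:
  append -13 at index 3 → [7, 10, 11, -13]
  -13 < parent 10 at index 1, swap → [7, -13, 11, 10]
  -13 < parent 7 at index 0, swap → [-13, 7, 11, 10]
Insert -20:
  append -20 at index 4 → [-13, 7, 11, 10, -20]
  -20 < parent 7 at index 1, swap → [-13, -20, 11, 10, 7]
  -20 < parent -13 at index 0, swap → [-20, -13, 11, 10, 7]
Insert 27:
  append 27 at index 5 → [-20, -13, 11, 10, 7, 27] (no swap needed)
Insert 28:
  append 28 at index 6 → [-20, -13, 11, 10, 7, 27, 28] (no swap needed)
Insert -25:
  append -25 at index 7 → [-20, -13, 11, 10, 7, 27, 28, -25]
  -25 < parent 10 at index 3, swap → [-20, -13, 11, -25, 7, 27, 28, 10]
  -25 < parent -13 at index 1, swap → [-20, -25, 11, -13, 7, 27, 28, 10]
  -25 < parent -20 at index 0, swap → [-25, -20, 11, -13, 7, 27, 28, 10]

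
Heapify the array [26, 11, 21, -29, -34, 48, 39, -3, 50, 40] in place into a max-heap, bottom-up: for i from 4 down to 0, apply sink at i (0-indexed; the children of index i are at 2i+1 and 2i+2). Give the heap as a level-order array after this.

[50, 40, 48, 11, 26, 21, 39, -3, -29, -34]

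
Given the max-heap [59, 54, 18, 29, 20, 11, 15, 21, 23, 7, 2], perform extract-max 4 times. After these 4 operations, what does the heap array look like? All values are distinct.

extract-max #1 returns 59:
  remove root 59; move last element 2 to root → [2, 54, 18, 29, 20, 11, 15, 21, 23, 7]
  2 vs larger child 54 at index 1, swap → [54, 2, 18, 29, 20, 11, 15, 21, 23, 7]
  2 vs larger child 29 at index 3, swap → [54, 29, 18, 2, 20, 11, 15, 21, 23, 7]
  2 vs larger child 23 at index 8, swap → [54, 29, 18, 23, 20, 11, 15, 21, 2, 7]
extract-max #2 returns 54:
  remove root 54; move last element 7 to root → [7, 29, 18, 23, 20, 11, 15, 21, 2]
  7 vs larger child 29 at index 1, swap → [29, 7, 18, 23, 20, 11, 15, 21, 2]
  7 vs larger child 23 at index 3, swap → [29, 23, 18, 7, 20, 11, 15, 21, 2]
  7 vs larger child 21 at index 7, swap → [29, 23, 18, 21, 20, 11, 15, 7, 2]
extract-max #3 returns 29:
  remove root 29; move last element 2 to root → [2, 23, 18, 21, 20, 11, 15, 7]
  2 vs larger child 23 at index 1, swap → [23, 2, 18, 21, 20, 11, 15, 7]
  2 vs larger child 21 at index 3, swap → [23, 21, 18, 2, 20, 11, 15, 7]
  2 vs only child 7 at index 7, swap → [23, 21, 18, 7, 20, 11, 15, 2]
extract-max #4 returns 23:
  remove root 23; move last element 2 to root → [2, 21, 18, 7, 20, 11, 15]
  2 vs larger child 21 at index 1, swap → [21, 2, 18, 7, 20, 11, 15]
  2 vs larger child 20 at index 4, swap → [21, 20, 18, 7, 2, 11, 15]

[21, 20, 18, 7, 2, 11, 15]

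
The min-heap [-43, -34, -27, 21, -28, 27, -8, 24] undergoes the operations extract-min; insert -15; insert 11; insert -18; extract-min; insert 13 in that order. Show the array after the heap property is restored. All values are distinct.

[-28, -18, -27, -15, 13, 27, -8, 21, 11, 24]

extract-min → returns -43:
  remove root -43; move last element 24 to root → [24, -34, -27, 21, -28, 27, -8]
  24 vs smaller child -34 at index 1, swap → [-34, 24, -27, 21, -28, 27, -8]
  24 vs smaller child -28 at index 4, swap → [-34, -28, -27, 21, 24, 27, -8]
insert -15:
  append -15 at index 7 → [-34, -28, -27, 21, 24, 27, -8, -15]
  -15 < parent 21 at index 3, swap → [-34, -28, -27, -15, 24, 27, -8, 21]
insert 11:
  append 11 at index 8 → [-34, -28, -27, -15, 24, 27, -8, 21, 11] (no swap needed)
insert -18:
  append -18 at index 9 → [-34, -28, -27, -15, 24, 27, -8, 21, 11, -18]
  -18 < parent 24 at index 4, swap → [-34, -28, -27, -15, -18, 27, -8, 21, 11, 24]
extract-min → returns -34:
  remove root -34; move last element 24 to root → [24, -28, -27, -15, -18, 27, -8, 21, 11]
  24 vs smaller child -28 at index 1, swap → [-28, 24, -27, -15, -18, 27, -8, 21, 11]
  24 vs smaller child -18 at index 4, swap → [-28, -18, -27, -15, 24, 27, -8, 21, 11]
insert 13:
  append 13 at index 9 → [-28, -18, -27, -15, 24, 27, -8, 21, 11, 13]
  13 < parent 24 at index 4, swap → [-28, -18, -27, -15, 13, 27, -8, 21, 11, 24]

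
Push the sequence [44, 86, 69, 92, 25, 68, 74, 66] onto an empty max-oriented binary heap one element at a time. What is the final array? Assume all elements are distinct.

Insert 44:
  append 44 at index 0 → [44] (no swap needed)
Insert 86:
  append 86 at index 1 → [44, 86]
  86 > parent 44 at index 0, swap → [86, 44]
Insert 69:
  append 69 at index 2 → [86, 44, 69] (no swap needed)
Insert 92:
  append 92 at index 3 → [86, 44, 69, 92]
  92 > parent 44 at index 1, swap → [86, 92, 69, 44]
  92 > parent 86 at index 0, swap → [92, 86, 69, 44]
Insert 25:
  append 25 at index 4 → [92, 86, 69, 44, 25] (no swap needed)
Insert 68:
  append 68 at index 5 → [92, 86, 69, 44, 25, 68] (no swap needed)
Insert 74:
  append 74 at index 6 → [92, 86, 69, 44, 25, 68, 74]
  74 > parent 69 at index 2, swap → [92, 86, 74, 44, 25, 68, 69]
Insert 66:
  append 66 at index 7 → [92, 86, 74, 44, 25, 68, 69, 66]
  66 > parent 44 at index 3, swap → [92, 86, 74, 66, 25, 68, 69, 44]

[92, 86, 74, 66, 25, 68, 69, 44]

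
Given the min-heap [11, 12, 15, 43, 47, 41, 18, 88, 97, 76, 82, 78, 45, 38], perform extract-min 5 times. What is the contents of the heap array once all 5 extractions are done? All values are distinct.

[41, 43, 45, 82, 47, 78, 76, 88, 97]

extract-min #1 returns 11:
  remove root 11; move last element 38 to root → [38, 12, 15, 43, 47, 41, 18, 88, 97, 76, 82, 78, 45]
  38 vs smaller child 12 at index 1, swap → [12, 38, 15, 43, 47, 41, 18, 88, 97, 76, 82, 78, 45]
extract-min #2 returns 12:
  remove root 12; move last element 45 to root → [45, 38, 15, 43, 47, 41, 18, 88, 97, 76, 82, 78]
  45 vs smaller child 15 at index 2, swap → [15, 38, 45, 43, 47, 41, 18, 88, 97, 76, 82, 78]
  45 vs smaller child 18 at index 6, swap → [15, 38, 18, 43, 47, 41, 45, 88, 97, 76, 82, 78]
extract-min #3 returns 15:
  remove root 15; move last element 78 to root → [78, 38, 18, 43, 47, 41, 45, 88, 97, 76, 82]
  78 vs smaller child 18 at index 2, swap → [18, 38, 78, 43, 47, 41, 45, 88, 97, 76, 82]
  78 vs smaller child 41 at index 5, swap → [18, 38, 41, 43, 47, 78, 45, 88, 97, 76, 82]
extract-min #4 returns 18:
  remove root 18; move last element 82 to root → [82, 38, 41, 43, 47, 78, 45, 88, 97, 76]
  82 vs smaller child 38 at index 1, swap → [38, 82, 41, 43, 47, 78, 45, 88, 97, 76]
  82 vs smaller child 43 at index 3, swap → [38, 43, 41, 82, 47, 78, 45, 88, 97, 76]
extract-min #5 returns 38:
  remove root 38; move last element 76 to root → [76, 43, 41, 82, 47, 78, 45, 88, 97]
  76 vs smaller child 41 at index 2, swap → [41, 43, 76, 82, 47, 78, 45, 88, 97]
  76 vs smaller child 45 at index 6, swap → [41, 43, 45, 82, 47, 78, 76, 88, 97]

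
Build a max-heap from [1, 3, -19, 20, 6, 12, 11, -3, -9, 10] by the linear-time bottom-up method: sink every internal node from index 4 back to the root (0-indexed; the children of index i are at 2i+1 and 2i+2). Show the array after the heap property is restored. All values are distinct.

[20, 10, 12, 3, 6, -19, 11, -3, -9, 1]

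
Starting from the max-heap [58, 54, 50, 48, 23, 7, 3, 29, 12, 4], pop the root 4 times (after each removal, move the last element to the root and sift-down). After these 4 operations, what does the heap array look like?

extract-max #1 returns 58:
  remove root 58; move last element 4 to root → [4, 54, 50, 48, 23, 7, 3, 29, 12]
  4 vs larger child 54 at index 1, swap → [54, 4, 50, 48, 23, 7, 3, 29, 12]
  4 vs larger child 48 at index 3, swap → [54, 48, 50, 4, 23, 7, 3, 29, 12]
  4 vs larger child 29 at index 7, swap → [54, 48, 50, 29, 23, 7, 3, 4, 12]
extract-max #2 returns 54:
  remove root 54; move last element 12 to root → [12, 48, 50, 29, 23, 7, 3, 4]
  12 vs larger child 50 at index 2, swap → [50, 48, 12, 29, 23, 7, 3, 4]
extract-max #3 returns 50:
  remove root 50; move last element 4 to root → [4, 48, 12, 29, 23, 7, 3]
  4 vs larger child 48 at index 1, swap → [48, 4, 12, 29, 23, 7, 3]
  4 vs larger child 29 at index 3, swap → [48, 29, 12, 4, 23, 7, 3]
extract-max #4 returns 48:
  remove root 48; move last element 3 to root → [3, 29, 12, 4, 23, 7]
  3 vs larger child 29 at index 1, swap → [29, 3, 12, 4, 23, 7]
  3 vs larger child 23 at index 4, swap → [29, 23, 12, 4, 3, 7]

[29, 23, 12, 4, 3, 7]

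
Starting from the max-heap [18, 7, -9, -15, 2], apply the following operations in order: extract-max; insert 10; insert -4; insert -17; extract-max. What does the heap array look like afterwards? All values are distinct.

[7, 2, -4, -15, -17, -9]

extract-max → returns 18:
  remove root 18; move last element 2 to root → [2, 7, -9, -15]
  2 vs larger child 7 at index 1, swap → [7, 2, -9, -15]
insert 10:
  append 10 at index 4 → [7, 2, -9, -15, 10]
  10 > parent 2 at index 1, swap → [7, 10, -9, -15, 2]
  10 > parent 7 at index 0, swap → [10, 7, -9, -15, 2]
insert -4:
  append -4 at index 5 → [10, 7, -9, -15, 2, -4]
  -4 > parent -9 at index 2, swap → [10, 7, -4, -15, 2, -9]
insert -17:
  append -17 at index 6 → [10, 7, -4, -15, 2, -9, -17] (no swap needed)
extract-max → returns 10:
  remove root 10; move last element -17 to root → [-17, 7, -4, -15, 2, -9]
  -17 vs larger child 7 at index 1, swap → [7, -17, -4, -15, 2, -9]
  -17 vs larger child 2 at index 4, swap → [7, 2, -4, -15, -17, -9]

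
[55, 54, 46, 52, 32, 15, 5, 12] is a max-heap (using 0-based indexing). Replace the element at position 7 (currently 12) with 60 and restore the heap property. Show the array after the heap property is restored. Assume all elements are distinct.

[60, 55, 46, 54, 32, 15, 5, 52]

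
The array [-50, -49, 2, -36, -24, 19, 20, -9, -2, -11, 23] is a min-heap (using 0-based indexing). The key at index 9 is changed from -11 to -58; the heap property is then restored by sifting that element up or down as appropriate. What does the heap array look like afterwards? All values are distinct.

[-58, -50, 2, -36, -49, 19, 20, -9, -2, -24, 23]

set index 9 from -11 to -58 → [-50, -49, 2, -36, -24, 19, 20, -9, -2, -58, 23]
-58 < parent -24 at index 4, swap → [-50, -49, 2, -36, -58, 19, 20, -9, -2, -24, 23]
-58 < parent -49 at index 1, swap → [-50, -58, 2, -36, -49, 19, 20, -9, -2, -24, 23]
-58 < parent -50 at index 0, swap → [-58, -50, 2, -36, -49, 19, 20, -9, -2, -24, 23]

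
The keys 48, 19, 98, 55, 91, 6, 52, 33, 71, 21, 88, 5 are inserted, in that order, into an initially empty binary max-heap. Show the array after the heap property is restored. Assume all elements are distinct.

Insert 48:
  append 48 at index 0 → [48] (no swap needed)
Insert 19:
  append 19 at index 1 → [48, 19] (no swap needed)
Insert 98:
  append 98 at index 2 → [48, 19, 98]
  98 > parent 48 at index 0, swap → [98, 19, 48]
Insert 55:
  append 55 at index 3 → [98, 19, 48, 55]
  55 > parent 19 at index 1, swap → [98, 55, 48, 19]
Insert 91:
  append 91 at index 4 → [98, 55, 48, 19, 91]
  91 > parent 55 at index 1, swap → [98, 91, 48, 19, 55]
Insert 6:
  append 6 at index 5 → [98, 91, 48, 19, 55, 6] (no swap needed)
Insert 52:
  append 52 at index 6 → [98, 91, 48, 19, 55, 6, 52]
  52 > parent 48 at index 2, swap → [98, 91, 52, 19, 55, 6, 48]
Insert 33:
  append 33 at index 7 → [98, 91, 52, 19, 55, 6, 48, 33]
  33 > parent 19 at index 3, swap → [98, 91, 52, 33, 55, 6, 48, 19]
Insert 71:
  append 71 at index 8 → [98, 91, 52, 33, 55, 6, 48, 19, 71]
  71 > parent 33 at index 3, swap → [98, 91, 52, 71, 55, 6, 48, 19, 33]
Insert 21:
  append 21 at index 9 → [98, 91, 52, 71, 55, 6, 48, 19, 33, 21] (no swap needed)
Insert 88:
  append 88 at index 10 → [98, 91, 52, 71, 55, 6, 48, 19, 33, 21, 88]
  88 > parent 55 at index 4, swap → [98, 91, 52, 71, 88, 6, 48, 19, 33, 21, 55]
Insert 5:
  append 5 at index 11 → [98, 91, 52, 71, 88, 6, 48, 19, 33, 21, 55, 5] (no swap needed)

[98, 91, 52, 71, 88, 6, 48, 19, 33, 21, 55, 5]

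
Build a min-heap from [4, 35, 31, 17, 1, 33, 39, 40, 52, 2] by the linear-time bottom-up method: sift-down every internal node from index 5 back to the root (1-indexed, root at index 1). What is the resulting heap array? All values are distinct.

[1, 2, 31, 17, 4, 33, 39, 40, 52, 35]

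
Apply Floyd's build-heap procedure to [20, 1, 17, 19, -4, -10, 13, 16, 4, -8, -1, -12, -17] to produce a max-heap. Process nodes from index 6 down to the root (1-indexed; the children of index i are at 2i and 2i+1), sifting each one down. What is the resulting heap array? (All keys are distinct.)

sift down from index 6: already satisfies heap property
sift down from index 5:
  -4 vs larger child -1 at index 11, swap → [20, 1, 17, 19, -1, -10, 13, 16, 4, -8, -4, -12, -17]
sift down from index 4: already satisfies heap property
sift down from index 3: already satisfies heap property
sift down from index 2:
  1 vs larger child 19 at index 4, swap → [20, 19, 17, 1, -1, -10, 13, 16, 4, -8, -4, -12, -17]
  1 vs larger child 16 at index 8, swap → [20, 19, 17, 16, -1, -10, 13, 1, 4, -8, -4, -12, -17]
sift down from index 1: already satisfies heap property

[20, 19, 17, 16, -1, -10, 13, 1, 4, -8, -4, -12, -17]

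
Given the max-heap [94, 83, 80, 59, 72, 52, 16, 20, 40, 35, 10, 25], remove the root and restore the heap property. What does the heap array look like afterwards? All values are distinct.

[83, 72, 80, 59, 35, 52, 16, 20, 40, 25, 10]

remove root 94; move last element 25 to root → [25, 83, 80, 59, 72, 52, 16, 20, 40, 35, 10]
25 vs larger child 83 at index 1, swap → [83, 25, 80, 59, 72, 52, 16, 20, 40, 35, 10]
25 vs larger child 72 at index 4, swap → [83, 72, 80, 59, 25, 52, 16, 20, 40, 35, 10]
25 vs larger child 35 at index 9, swap → [83, 72, 80, 59, 35, 52, 16, 20, 40, 25, 10]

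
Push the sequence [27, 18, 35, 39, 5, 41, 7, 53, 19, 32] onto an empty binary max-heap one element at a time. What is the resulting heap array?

[53, 41, 39, 35, 32, 27, 7, 18, 19, 5]

Insert 27:
  append 27 at index 0 → [27] (no swap needed)
Insert 18:
  append 18 at index 1 → [27, 18] (no swap needed)
Insert 35:
  append 35 at index 2 → [27, 18, 35]
  35 > parent 27 at index 0, swap → [35, 18, 27]
Insert 39:
  append 39 at index 3 → [35, 18, 27, 39]
  39 > parent 18 at index 1, swap → [35, 39, 27, 18]
  39 > parent 35 at index 0, swap → [39, 35, 27, 18]
Insert 5:
  append 5 at index 4 → [39, 35, 27, 18, 5] (no swap needed)
Insert 41:
  append 41 at index 5 → [39, 35, 27, 18, 5, 41]
  41 > parent 27 at index 2, swap → [39, 35, 41, 18, 5, 27]
  41 > parent 39 at index 0, swap → [41, 35, 39, 18, 5, 27]
Insert 7:
  append 7 at index 6 → [41, 35, 39, 18, 5, 27, 7] (no swap needed)
Insert 53:
  append 53 at index 7 → [41, 35, 39, 18, 5, 27, 7, 53]
  53 > parent 18 at index 3, swap → [41, 35, 39, 53, 5, 27, 7, 18]
  53 > parent 35 at index 1, swap → [41, 53, 39, 35, 5, 27, 7, 18]
  53 > parent 41 at index 0, swap → [53, 41, 39, 35, 5, 27, 7, 18]
Insert 19:
  append 19 at index 8 → [53, 41, 39, 35, 5, 27, 7, 18, 19] (no swap needed)
Insert 32:
  append 32 at index 9 → [53, 41, 39, 35, 5, 27, 7, 18, 19, 32]
  32 > parent 5 at index 4, swap → [53, 41, 39, 35, 32, 27, 7, 18, 19, 5]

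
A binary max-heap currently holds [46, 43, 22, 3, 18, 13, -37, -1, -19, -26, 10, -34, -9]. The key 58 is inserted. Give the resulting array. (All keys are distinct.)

[58, 43, 46, 3, 18, 13, 22, -1, -19, -26, 10, -34, -9, -37]

append 58 at index 13 → [46, 43, 22, 3, 18, 13, -37, -1, -19, -26, 10, -34, -9, 58]
58 > parent -37 at index 6, swap → [46, 43, 22, 3, 18, 13, 58, -1, -19, -26, 10, -34, -9, -37]
58 > parent 22 at index 2, swap → [46, 43, 58, 3, 18, 13, 22, -1, -19, -26, 10, -34, -9, -37]
58 > parent 46 at index 0, swap → [58, 43, 46, 3, 18, 13, 22, -1, -19, -26, 10, -34, -9, -37]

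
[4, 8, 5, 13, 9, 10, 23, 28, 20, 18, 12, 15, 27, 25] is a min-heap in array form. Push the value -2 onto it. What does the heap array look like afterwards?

[-2, 8, 4, 13, 9, 10, 5, 28, 20, 18, 12, 15, 27, 25, 23]

append -2 at index 14 → [4, 8, 5, 13, 9, 10, 23, 28, 20, 18, 12, 15, 27, 25, -2]
-2 < parent 23 at index 6, swap → [4, 8, 5, 13, 9, 10, -2, 28, 20, 18, 12, 15, 27, 25, 23]
-2 < parent 5 at index 2, swap → [4, 8, -2, 13, 9, 10, 5, 28, 20, 18, 12, 15, 27, 25, 23]
-2 < parent 4 at index 0, swap → [-2, 8, 4, 13, 9, 10, 5, 28, 20, 18, 12, 15, 27, 25, 23]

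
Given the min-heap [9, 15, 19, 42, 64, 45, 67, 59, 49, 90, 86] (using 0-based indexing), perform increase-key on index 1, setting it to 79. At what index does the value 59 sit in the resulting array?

set index 1 from 15 to 79 → [9, 79, 19, 42, 64, 45, 67, 59, 49, 90, 86]
79 vs smaller child 42 at index 3, swap → [9, 42, 19, 79, 64, 45, 67, 59, 49, 90, 86]
79 vs smaller child 49 at index 8, swap → [9, 42, 19, 49, 64, 45, 67, 59, 79, 90, 86]
resulting array: [9, 42, 19, 49, 64, 45, 67, 59, 79, 90, 86]

7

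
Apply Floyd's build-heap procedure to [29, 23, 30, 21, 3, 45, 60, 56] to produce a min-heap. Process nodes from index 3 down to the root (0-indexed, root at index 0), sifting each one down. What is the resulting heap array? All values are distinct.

sift down from index 3: already satisfies heap property
sift down from index 2: already satisfies heap property
sift down from index 1:
  23 vs smaller child 3 at index 4, swap → [29, 3, 30, 21, 23, 45, 60, 56]
sift down from index 0:
  29 vs smaller child 3 at index 1, swap → [3, 29, 30, 21, 23, 45, 60, 56]
  29 vs smaller child 21 at index 3, swap → [3, 21, 30, 29, 23, 45, 60, 56]

[3, 21, 30, 29, 23, 45, 60, 56]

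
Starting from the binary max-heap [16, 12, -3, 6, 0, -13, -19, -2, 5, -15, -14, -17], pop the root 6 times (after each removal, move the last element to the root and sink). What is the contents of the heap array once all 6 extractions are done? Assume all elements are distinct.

extract-max #1 returns 16:
  remove root 16; move last element -17 to root → [-17, 12, -3, 6, 0, -13, -19, -2, 5, -15, -14]
  -17 vs larger child 12 at index 1, swap → [12, -17, -3, 6, 0, -13, -19, -2, 5, -15, -14]
  -17 vs larger child 6 at index 3, swap → [12, 6, -3, -17, 0, -13, -19, -2, 5, -15, -14]
  -17 vs larger child 5 at index 8, swap → [12, 6, -3, 5, 0, -13, -19, -2, -17, -15, -14]
extract-max #2 returns 12:
  remove root 12; move last element -14 to root → [-14, 6, -3, 5, 0, -13, -19, -2, -17, -15]
  -14 vs larger child 6 at index 1, swap → [6, -14, -3, 5, 0, -13, -19, -2, -17, -15]
  -14 vs larger child 5 at index 3, swap → [6, 5, -3, -14, 0, -13, -19, -2, -17, -15]
  -14 vs larger child -2 at index 7, swap → [6, 5, -3, -2, 0, -13, -19, -14, -17, -15]
extract-max #3 returns 6:
  remove root 6; move last element -15 to root → [-15, 5, -3, -2, 0, -13, -19, -14, -17]
  -15 vs larger child 5 at index 1, swap → [5, -15, -3, -2, 0, -13, -19, -14, -17]
  -15 vs larger child 0 at index 4, swap → [5, 0, -3, -2, -15, -13, -19, -14, -17]
extract-max #4 returns 5:
  remove root 5; move last element -17 to root → [-17, 0, -3, -2, -15, -13, -19, -14]
  -17 vs larger child 0 at index 1, swap → [0, -17, -3, -2, -15, -13, -19, -14]
  -17 vs larger child -2 at index 3, swap → [0, -2, -3, -17, -15, -13, -19, -14]
  -17 vs only child -14 at index 7, swap → [0, -2, -3, -14, -15, -13, -19, -17]
extract-max #5 returns 0:
  remove root 0; move last element -17 to root → [-17, -2, -3, -14, -15, -13, -19]
  -17 vs larger child -2 at index 1, swap → [-2, -17, -3, -14, -15, -13, -19]
  -17 vs larger child -14 at index 3, swap → [-2, -14, -3, -17, -15, -13, -19]
extract-max #6 returns -2:
  remove root -2; move last element -19 to root → [-19, -14, -3, -17, -15, -13]
  -19 vs larger child -3 at index 2, swap → [-3, -14, -19, -17, -15, -13]
  -19 vs only child -13 at index 5, swap → [-3, -14, -13, -17, -15, -19]

[-3, -14, -13, -17, -15, -19]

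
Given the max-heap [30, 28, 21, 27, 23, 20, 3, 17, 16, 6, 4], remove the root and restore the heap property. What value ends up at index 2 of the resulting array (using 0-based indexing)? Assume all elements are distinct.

21

remove root 30; move last element 4 to root → [4, 28, 21, 27, 23, 20, 3, 17, 16, 6]
4 vs larger child 28 at index 1, swap → [28, 4, 21, 27, 23, 20, 3, 17, 16, 6]
4 vs larger child 27 at index 3, swap → [28, 27, 21, 4, 23, 20, 3, 17, 16, 6]
4 vs larger child 17 at index 7, swap → [28, 27, 21, 17, 23, 20, 3, 4, 16, 6]
resulting array: [28, 27, 21, 17, 23, 20, 3, 4, 16, 6]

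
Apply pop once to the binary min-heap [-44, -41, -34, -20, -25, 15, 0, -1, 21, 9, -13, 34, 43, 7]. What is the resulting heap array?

[-41, -25, -34, -20, -13, 15, 0, -1, 21, 9, 7, 34, 43]

remove root -44; move last element 7 to root → [7, -41, -34, -20, -25, 15, 0, -1, 21, 9, -13, 34, 43]
7 vs smaller child -41 at index 1, swap → [-41, 7, -34, -20, -25, 15, 0, -1, 21, 9, -13, 34, 43]
7 vs smaller child -25 at index 4, swap → [-41, -25, -34, -20, 7, 15, 0, -1, 21, 9, -13, 34, 43]
7 vs smaller child -13 at index 10, swap → [-41, -25, -34, -20, -13, 15, 0, -1, 21, 9, 7, 34, 43]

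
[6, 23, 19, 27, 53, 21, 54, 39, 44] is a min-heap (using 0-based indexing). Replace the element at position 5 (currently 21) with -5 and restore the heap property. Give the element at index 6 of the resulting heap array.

set index 5 from 21 to -5 → [6, 23, 19, 27, 53, -5, 54, 39, 44]
-5 < parent 19 at index 2, swap → [6, 23, -5, 27, 53, 19, 54, 39, 44]
-5 < parent 6 at index 0, swap → [-5, 23, 6, 27, 53, 19, 54, 39, 44]
resulting array: [-5, 23, 6, 27, 53, 19, 54, 39, 44]

54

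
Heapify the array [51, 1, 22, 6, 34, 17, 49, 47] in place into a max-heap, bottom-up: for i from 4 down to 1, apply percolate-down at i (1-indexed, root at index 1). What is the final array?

sift down from index 4:
  6 vs only child 47 at index 8, swap → [51, 1, 22, 47, 34, 17, 49, 6]
sift down from index 3:
  22 vs larger child 49 at index 7, swap → [51, 1, 49, 47, 34, 17, 22, 6]
sift down from index 2:
  1 vs larger child 47 at index 4, swap → [51, 47, 49, 1, 34, 17, 22, 6]
  1 vs only child 6 at index 8, swap → [51, 47, 49, 6, 34, 17, 22, 1]
sift down from index 1: already satisfies heap property

[51, 47, 49, 6, 34, 17, 22, 1]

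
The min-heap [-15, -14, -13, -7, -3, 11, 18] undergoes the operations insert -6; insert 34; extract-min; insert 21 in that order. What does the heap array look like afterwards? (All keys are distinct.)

[-14, -7, -13, -6, -3, 11, 18, 34, 21]

insert -6:
  append -6 at index 7 → [-15, -14, -13, -7, -3, 11, 18, -6] (no swap needed)
insert 34:
  append 34 at index 8 → [-15, -14, -13, -7, -3, 11, 18, -6, 34] (no swap needed)
extract-min → returns -15:
  remove root -15; move last element 34 to root → [34, -14, -13, -7, -3, 11, 18, -6]
  34 vs smaller child -14 at index 1, swap → [-14, 34, -13, -7, -3, 11, 18, -6]
  34 vs smaller child -7 at index 3, swap → [-14, -7, -13, 34, -3, 11, 18, -6]
  34 vs only child -6 at index 7, swap → [-14, -7, -13, -6, -3, 11, 18, 34]
insert 21:
  append 21 at index 8 → [-14, -7, -13, -6, -3, 11, 18, 34, 21] (no swap needed)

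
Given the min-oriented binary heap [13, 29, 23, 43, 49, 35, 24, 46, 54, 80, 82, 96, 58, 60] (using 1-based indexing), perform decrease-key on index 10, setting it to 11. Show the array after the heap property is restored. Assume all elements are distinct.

set index 10 from 80 to 11 → [13, 29, 23, 43, 49, 35, 24, 46, 54, 11, 82, 96, 58, 60]
11 < parent 49 at index 5, swap → [13, 29, 23, 43, 11, 35, 24, 46, 54, 49, 82, 96, 58, 60]
11 < parent 29 at index 2, swap → [13, 11, 23, 43, 29, 35, 24, 46, 54, 49, 82, 96, 58, 60]
11 < parent 13 at index 1, swap → [11, 13, 23, 43, 29, 35, 24, 46, 54, 49, 82, 96, 58, 60]

[11, 13, 23, 43, 29, 35, 24, 46, 54, 49, 82, 96, 58, 60]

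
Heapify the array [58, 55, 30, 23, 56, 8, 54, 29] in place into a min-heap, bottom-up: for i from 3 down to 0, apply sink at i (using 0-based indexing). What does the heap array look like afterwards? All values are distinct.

sift down from index 3: already satisfies heap property
sift down from index 2:
  30 vs smaller child 8 at index 5, swap → [58, 55, 8, 23, 56, 30, 54, 29]
sift down from index 1:
  55 vs smaller child 23 at index 3, swap → [58, 23, 8, 55, 56, 30, 54, 29]
  55 vs only child 29 at index 7, swap → [58, 23, 8, 29, 56, 30, 54, 55]
sift down from index 0:
  58 vs smaller child 8 at index 2, swap → [8, 23, 58, 29, 56, 30, 54, 55]
  58 vs smaller child 30 at index 5, swap → [8, 23, 30, 29, 56, 58, 54, 55]

[8, 23, 30, 29, 56, 58, 54, 55]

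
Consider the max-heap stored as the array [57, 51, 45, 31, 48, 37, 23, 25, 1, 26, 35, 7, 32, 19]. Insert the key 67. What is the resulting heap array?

[67, 51, 57, 31, 48, 37, 45, 25, 1, 26, 35, 7, 32, 19, 23]

append 67 at index 14 → [57, 51, 45, 31, 48, 37, 23, 25, 1, 26, 35, 7, 32, 19, 67]
67 > parent 23 at index 6, swap → [57, 51, 45, 31, 48, 37, 67, 25, 1, 26, 35, 7, 32, 19, 23]
67 > parent 45 at index 2, swap → [57, 51, 67, 31, 48, 37, 45, 25, 1, 26, 35, 7, 32, 19, 23]
67 > parent 57 at index 0, swap → [67, 51, 57, 31, 48, 37, 45, 25, 1, 26, 35, 7, 32, 19, 23]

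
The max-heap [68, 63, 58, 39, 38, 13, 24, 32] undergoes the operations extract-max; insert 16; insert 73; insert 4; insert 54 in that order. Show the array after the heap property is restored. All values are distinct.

[73, 63, 58, 39, 54, 13, 24, 16, 32, 4, 38]

extract-max → returns 68:
  remove root 68; move last element 32 to root → [32, 63, 58, 39, 38, 13, 24]
  32 vs larger child 63 at index 1, swap → [63, 32, 58, 39, 38, 13, 24]
  32 vs larger child 39 at index 3, swap → [63, 39, 58, 32, 38, 13, 24]
insert 16:
  append 16 at index 7 → [63, 39, 58, 32, 38, 13, 24, 16] (no swap needed)
insert 73:
  append 73 at index 8 → [63, 39, 58, 32, 38, 13, 24, 16, 73]
  73 > parent 32 at index 3, swap → [63, 39, 58, 73, 38, 13, 24, 16, 32]
  73 > parent 39 at index 1, swap → [63, 73, 58, 39, 38, 13, 24, 16, 32]
  73 > parent 63 at index 0, swap → [73, 63, 58, 39, 38, 13, 24, 16, 32]
insert 4:
  append 4 at index 9 → [73, 63, 58, 39, 38, 13, 24, 16, 32, 4] (no swap needed)
insert 54:
  append 54 at index 10 → [73, 63, 58, 39, 38, 13, 24, 16, 32, 4, 54]
  54 > parent 38 at index 4, swap → [73, 63, 58, 39, 54, 13, 24, 16, 32, 4, 38]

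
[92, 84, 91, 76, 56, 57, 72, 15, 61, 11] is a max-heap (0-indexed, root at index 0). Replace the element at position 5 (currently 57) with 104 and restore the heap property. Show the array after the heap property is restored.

set index 5 from 57 to 104 → [92, 84, 91, 76, 56, 104, 72, 15, 61, 11]
104 > parent 91 at index 2, swap → [92, 84, 104, 76, 56, 91, 72, 15, 61, 11]
104 > parent 92 at index 0, swap → [104, 84, 92, 76, 56, 91, 72, 15, 61, 11]

[104, 84, 92, 76, 56, 91, 72, 15, 61, 11]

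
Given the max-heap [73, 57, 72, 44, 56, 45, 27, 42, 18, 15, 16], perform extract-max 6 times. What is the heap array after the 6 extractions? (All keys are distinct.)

extract-max #1 returns 73:
  remove root 73; move last element 16 to root → [16, 57, 72, 44, 56, 45, 27, 42, 18, 15]
  16 vs larger child 72 at index 2, swap → [72, 57, 16, 44, 56, 45, 27, 42, 18, 15]
  16 vs larger child 45 at index 5, swap → [72, 57, 45, 44, 56, 16, 27, 42, 18, 15]
extract-max #2 returns 72:
  remove root 72; move last element 15 to root → [15, 57, 45, 44, 56, 16, 27, 42, 18]
  15 vs larger child 57 at index 1, swap → [57, 15, 45, 44, 56, 16, 27, 42, 18]
  15 vs larger child 56 at index 4, swap → [57, 56, 45, 44, 15, 16, 27, 42, 18]
extract-max #3 returns 57:
  remove root 57; move last element 18 to root → [18, 56, 45, 44, 15, 16, 27, 42]
  18 vs larger child 56 at index 1, swap → [56, 18, 45, 44, 15, 16, 27, 42]
  18 vs larger child 44 at index 3, swap → [56, 44, 45, 18, 15, 16, 27, 42]
  18 vs only child 42 at index 7, swap → [56, 44, 45, 42, 15, 16, 27, 18]
extract-max #4 returns 56:
  remove root 56; move last element 18 to root → [18, 44, 45, 42, 15, 16, 27]
  18 vs larger child 45 at index 2, swap → [45, 44, 18, 42, 15, 16, 27]
  18 vs larger child 27 at index 6, swap → [45, 44, 27, 42, 15, 16, 18]
extract-max #5 returns 45:
  remove root 45; move last element 18 to root → [18, 44, 27, 42, 15, 16]
  18 vs larger child 44 at index 1, swap → [44, 18, 27, 42, 15, 16]
  18 vs larger child 42 at index 3, swap → [44, 42, 27, 18, 15, 16]
extract-max #6 returns 44:
  remove root 44; move last element 16 to root → [16, 42, 27, 18, 15]
  16 vs larger child 42 at index 1, swap → [42, 16, 27, 18, 15]
  16 vs larger child 18 at index 3, swap → [42, 18, 27, 16, 15]

[42, 18, 27, 16, 15]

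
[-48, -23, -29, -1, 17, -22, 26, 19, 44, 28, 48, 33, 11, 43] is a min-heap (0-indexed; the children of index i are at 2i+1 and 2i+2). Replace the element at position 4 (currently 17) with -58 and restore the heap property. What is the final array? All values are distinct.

set index 4 from 17 to -58 → [-48, -23, -29, -1, -58, -22, 26, 19, 44, 28, 48, 33, 11, 43]
-58 < parent -23 at index 1, swap → [-48, -58, -29, -1, -23, -22, 26, 19, 44, 28, 48, 33, 11, 43]
-58 < parent -48 at index 0, swap → [-58, -48, -29, -1, -23, -22, 26, 19, 44, 28, 48, 33, 11, 43]

[-58, -48, -29, -1, -23, -22, 26, 19, 44, 28, 48, 33, 11, 43]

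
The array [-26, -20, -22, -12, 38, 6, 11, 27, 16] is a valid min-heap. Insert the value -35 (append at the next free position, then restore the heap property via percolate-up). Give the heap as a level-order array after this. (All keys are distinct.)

append -35 at index 9 → [-26, -20, -22, -12, 38, 6, 11, 27, 16, -35]
-35 < parent 38 at index 4, swap → [-26, -20, -22, -12, -35, 6, 11, 27, 16, 38]
-35 < parent -20 at index 1, swap → [-26, -35, -22, -12, -20, 6, 11, 27, 16, 38]
-35 < parent -26 at index 0, swap → [-35, -26, -22, -12, -20, 6, 11, 27, 16, 38]

[-35, -26, -22, -12, -20, 6, 11, 27, 16, 38]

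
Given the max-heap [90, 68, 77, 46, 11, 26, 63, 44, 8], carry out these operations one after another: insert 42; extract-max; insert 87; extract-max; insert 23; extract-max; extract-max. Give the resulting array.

insert 42:
  append 42 at index 9 → [90, 68, 77, 46, 11, 26, 63, 44, 8, 42]
  42 > parent 11 at index 4, swap → [90, 68, 77, 46, 42, 26, 63, 44, 8, 11]
extract-max → returns 90:
  remove root 90; move last element 11 to root → [11, 68, 77, 46, 42, 26, 63, 44, 8]
  11 vs larger child 77 at index 2, swap → [77, 68, 11, 46, 42, 26, 63, 44, 8]
  11 vs larger child 63 at index 6, swap → [77, 68, 63, 46, 42, 26, 11, 44, 8]
insert 87:
  append 87 at index 9 → [77, 68, 63, 46, 42, 26, 11, 44, 8, 87]
  87 > parent 42 at index 4, swap → [77, 68, 63, 46, 87, 26, 11, 44, 8, 42]
  87 > parent 68 at index 1, swap → [77, 87, 63, 46, 68, 26, 11, 44, 8, 42]
  87 > parent 77 at index 0, swap → [87, 77, 63, 46, 68, 26, 11, 44, 8, 42]
extract-max → returns 87:
  remove root 87; move last element 42 to root → [42, 77, 63, 46, 68, 26, 11, 44, 8]
  42 vs larger child 77 at index 1, swap → [77, 42, 63, 46, 68, 26, 11, 44, 8]
  42 vs larger child 68 at index 4, swap → [77, 68, 63, 46, 42, 26, 11, 44, 8]
insert 23:
  append 23 at index 9 → [77, 68, 63, 46, 42, 26, 11, 44, 8, 23] (no swap needed)
extract-max → returns 77:
  remove root 77; move last element 23 to root → [23, 68, 63, 46, 42, 26, 11, 44, 8]
  23 vs larger child 68 at index 1, swap → [68, 23, 63, 46, 42, 26, 11, 44, 8]
  23 vs larger child 46 at index 3, swap → [68, 46, 63, 23, 42, 26, 11, 44, 8]
  23 vs larger child 44 at index 7, swap → [68, 46, 63, 44, 42, 26, 11, 23, 8]
extract-max → returns 68:
  remove root 68; move last element 8 to root → [8, 46, 63, 44, 42, 26, 11, 23]
  8 vs larger child 63 at index 2, swap → [63, 46, 8, 44, 42, 26, 11, 23]
  8 vs larger child 26 at index 5, swap → [63, 46, 26, 44, 42, 8, 11, 23]

[63, 46, 26, 44, 42, 8, 11, 23]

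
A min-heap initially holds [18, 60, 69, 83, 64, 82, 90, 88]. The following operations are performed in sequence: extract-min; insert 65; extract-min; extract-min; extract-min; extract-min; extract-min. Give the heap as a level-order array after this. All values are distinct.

[83, 90, 88]

extract-min → returns 18:
  remove root 18; move last element 88 to root → [88, 60, 69, 83, 64, 82, 90]
  88 vs smaller child 60 at index 1, swap → [60, 88, 69, 83, 64, 82, 90]
  88 vs smaller child 64 at index 4, swap → [60, 64, 69, 83, 88, 82, 90]
insert 65:
  append 65 at index 7 → [60, 64, 69, 83, 88, 82, 90, 65]
  65 < parent 83 at index 3, swap → [60, 64, 69, 65, 88, 82, 90, 83]
extract-min → returns 60:
  remove root 60; move last element 83 to root → [83, 64, 69, 65, 88, 82, 90]
  83 vs smaller child 64 at index 1, swap → [64, 83, 69, 65, 88, 82, 90]
  83 vs smaller child 65 at index 3, swap → [64, 65, 69, 83, 88, 82, 90]
extract-min → returns 64:
  remove root 64; move last element 90 to root → [90, 65, 69, 83, 88, 82]
  90 vs smaller child 65 at index 1, swap → [65, 90, 69, 83, 88, 82]
  90 vs smaller child 83 at index 3, swap → [65, 83, 69, 90, 88, 82]
extract-min → returns 65:
  remove root 65; move last element 82 to root → [82, 83, 69, 90, 88]
  82 vs smaller child 69 at index 2, swap → [69, 83, 82, 90, 88]
extract-min → returns 69:
  remove root 69; move last element 88 to root → [88, 83, 82, 90]
  88 vs smaller child 82 at index 2, swap → [82, 83, 88, 90]
extract-min → returns 82:
  remove root 82; move last element 90 to root → [90, 83, 88]
  90 vs smaller child 83 at index 1, swap → [83, 90, 88]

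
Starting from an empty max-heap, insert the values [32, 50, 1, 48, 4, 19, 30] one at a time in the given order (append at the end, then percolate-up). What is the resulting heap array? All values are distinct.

[50, 48, 30, 32, 4, 1, 19]

Insert 32:
  append 32 at index 0 → [32] (no swap needed)
Insert 50:
  append 50 at index 1 → [32, 50]
  50 > parent 32 at index 0, swap → [50, 32]
Insert 1:
  append 1 at index 2 → [50, 32, 1] (no swap needed)
Insert 48:
  append 48 at index 3 → [50, 32, 1, 48]
  48 > parent 32 at index 1, swap → [50, 48, 1, 32]
Insert 4:
  append 4 at index 4 → [50, 48, 1, 32, 4] (no swap needed)
Insert 19:
  append 19 at index 5 → [50, 48, 1, 32, 4, 19]
  19 > parent 1 at index 2, swap → [50, 48, 19, 32, 4, 1]
Insert 30:
  append 30 at index 6 → [50, 48, 19, 32, 4, 1, 30]
  30 > parent 19 at index 2, swap → [50, 48, 30, 32, 4, 1, 19]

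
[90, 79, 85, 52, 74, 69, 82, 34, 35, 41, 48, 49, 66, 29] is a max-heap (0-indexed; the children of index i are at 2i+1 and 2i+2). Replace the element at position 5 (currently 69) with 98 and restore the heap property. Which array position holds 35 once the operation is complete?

set index 5 from 69 to 98 → [90, 79, 85, 52, 74, 98, 82, 34, 35, 41, 48, 49, 66, 29]
98 > parent 85 at index 2, swap → [90, 79, 98, 52, 74, 85, 82, 34, 35, 41, 48, 49, 66, 29]
98 > parent 90 at index 0, swap → [98, 79, 90, 52, 74, 85, 82, 34, 35, 41, 48, 49, 66, 29]
resulting array: [98, 79, 90, 52, 74, 85, 82, 34, 35, 41, 48, 49, 66, 29]

8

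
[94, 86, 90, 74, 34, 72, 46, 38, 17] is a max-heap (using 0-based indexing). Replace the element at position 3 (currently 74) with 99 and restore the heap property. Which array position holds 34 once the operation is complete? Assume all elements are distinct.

4

set index 3 from 74 to 99 → [94, 86, 90, 99, 34, 72, 46, 38, 17]
99 > parent 86 at index 1, swap → [94, 99, 90, 86, 34, 72, 46, 38, 17]
99 > parent 94 at index 0, swap → [99, 94, 90, 86, 34, 72, 46, 38, 17]
resulting array: [99, 94, 90, 86, 34, 72, 46, 38, 17]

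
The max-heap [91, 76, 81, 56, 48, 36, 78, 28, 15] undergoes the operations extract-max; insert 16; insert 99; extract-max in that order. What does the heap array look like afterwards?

extract-max → returns 91:
  remove root 91; move last element 15 to root → [15, 76, 81, 56, 48, 36, 78, 28]
  15 vs larger child 81 at index 2, swap → [81, 76, 15, 56, 48, 36, 78, 28]
  15 vs larger child 78 at index 6, swap → [81, 76, 78, 56, 48, 36, 15, 28]
insert 16:
  append 16 at index 8 → [81, 76, 78, 56, 48, 36, 15, 28, 16] (no swap needed)
insert 99:
  append 99 at index 9 → [81, 76, 78, 56, 48, 36, 15, 28, 16, 99]
  99 > parent 48 at index 4, swap → [81, 76, 78, 56, 99, 36, 15, 28, 16, 48]
  99 > parent 76 at index 1, swap → [81, 99, 78, 56, 76, 36, 15, 28, 16, 48]
  99 > parent 81 at index 0, swap → [99, 81, 78, 56, 76, 36, 15, 28, 16, 48]
extract-max → returns 99:
  remove root 99; move last element 48 to root → [48, 81, 78, 56, 76, 36, 15, 28, 16]
  48 vs larger child 81 at index 1, swap → [81, 48, 78, 56, 76, 36, 15, 28, 16]
  48 vs larger child 76 at index 4, swap → [81, 76, 78, 56, 48, 36, 15, 28, 16]

[81, 76, 78, 56, 48, 36, 15, 28, 16]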